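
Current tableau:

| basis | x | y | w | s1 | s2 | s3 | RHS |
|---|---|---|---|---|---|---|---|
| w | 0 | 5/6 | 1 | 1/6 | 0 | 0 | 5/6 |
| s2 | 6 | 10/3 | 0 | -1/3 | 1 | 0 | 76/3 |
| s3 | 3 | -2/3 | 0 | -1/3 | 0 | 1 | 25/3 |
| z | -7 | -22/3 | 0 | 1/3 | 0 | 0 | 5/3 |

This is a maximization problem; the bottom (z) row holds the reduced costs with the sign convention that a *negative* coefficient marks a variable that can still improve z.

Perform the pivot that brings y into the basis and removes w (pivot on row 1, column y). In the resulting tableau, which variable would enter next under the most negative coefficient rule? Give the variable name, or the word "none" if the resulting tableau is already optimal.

x

Pivot element 5/6. New z-row = old z-row − (-22/3)·(row 1/(5/6)).
Updated z-row coefficients: x: -7, y: 0, w: 44/5, s1: 9/5, s2: 0, s3: 0.
The most negative is -7 in column x, so x would enter next.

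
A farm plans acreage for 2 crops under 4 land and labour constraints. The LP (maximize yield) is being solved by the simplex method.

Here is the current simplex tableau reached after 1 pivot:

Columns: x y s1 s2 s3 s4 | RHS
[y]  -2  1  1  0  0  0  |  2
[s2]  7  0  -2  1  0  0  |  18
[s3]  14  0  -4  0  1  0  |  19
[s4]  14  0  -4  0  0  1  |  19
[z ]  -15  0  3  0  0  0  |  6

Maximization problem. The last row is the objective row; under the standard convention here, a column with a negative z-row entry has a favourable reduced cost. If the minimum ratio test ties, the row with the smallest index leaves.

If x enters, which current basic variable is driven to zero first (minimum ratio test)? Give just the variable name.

Ratios: row 1 (y): entry -2 ≤ 0, skip; row 2 (s2): 18/7 = 18/7; row 3 (s3): 19/14 = 19/14; row 4 (s4): 19/14 = 19/14.
Minimum ratio 19/14 is in the s3 row, so s3 leaves.

s3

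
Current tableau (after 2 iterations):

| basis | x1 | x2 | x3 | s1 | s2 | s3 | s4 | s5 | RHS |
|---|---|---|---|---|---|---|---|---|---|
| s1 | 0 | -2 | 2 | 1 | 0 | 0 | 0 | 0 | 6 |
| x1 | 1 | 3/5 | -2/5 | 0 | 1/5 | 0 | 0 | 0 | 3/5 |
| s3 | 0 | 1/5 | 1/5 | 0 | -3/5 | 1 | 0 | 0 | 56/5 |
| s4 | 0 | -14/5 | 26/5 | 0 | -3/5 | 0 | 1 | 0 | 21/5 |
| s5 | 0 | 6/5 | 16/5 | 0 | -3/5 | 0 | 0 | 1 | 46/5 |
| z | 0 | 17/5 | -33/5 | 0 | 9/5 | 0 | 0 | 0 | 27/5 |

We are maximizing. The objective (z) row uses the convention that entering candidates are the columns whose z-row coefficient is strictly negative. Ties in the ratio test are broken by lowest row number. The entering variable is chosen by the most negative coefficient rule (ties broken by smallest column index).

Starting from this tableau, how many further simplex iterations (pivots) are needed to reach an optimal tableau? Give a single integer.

2

pivot: x3 in, s4 out → z = 279/26
pivot: x2 in, s5 out → z = 421/38
No improving column remains; optimal.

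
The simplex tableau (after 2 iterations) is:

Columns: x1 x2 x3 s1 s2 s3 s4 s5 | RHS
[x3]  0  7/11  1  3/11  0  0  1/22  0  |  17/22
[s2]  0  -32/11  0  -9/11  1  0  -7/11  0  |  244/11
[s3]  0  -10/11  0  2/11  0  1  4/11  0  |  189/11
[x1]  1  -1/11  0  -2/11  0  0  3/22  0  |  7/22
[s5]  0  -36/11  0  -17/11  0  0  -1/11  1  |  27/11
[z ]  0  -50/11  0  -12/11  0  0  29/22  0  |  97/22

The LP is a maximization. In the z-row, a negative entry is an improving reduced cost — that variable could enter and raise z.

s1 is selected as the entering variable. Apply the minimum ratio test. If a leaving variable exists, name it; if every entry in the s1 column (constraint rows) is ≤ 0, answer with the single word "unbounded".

x3

Ratios: row 1 (x3): (17/22)/(3/11) = 17/6; row 2 (s2): entry -9/11 ≤ 0, skip; row 3 (s3): (189/11)/(2/11) = 189/2; row 4 (x1): entry -2/11 ≤ 0, skip; row 5 (s5): entry -17/11 ≤ 0, skip.
Minimum ratio is in the x3 row, so x3 leaves.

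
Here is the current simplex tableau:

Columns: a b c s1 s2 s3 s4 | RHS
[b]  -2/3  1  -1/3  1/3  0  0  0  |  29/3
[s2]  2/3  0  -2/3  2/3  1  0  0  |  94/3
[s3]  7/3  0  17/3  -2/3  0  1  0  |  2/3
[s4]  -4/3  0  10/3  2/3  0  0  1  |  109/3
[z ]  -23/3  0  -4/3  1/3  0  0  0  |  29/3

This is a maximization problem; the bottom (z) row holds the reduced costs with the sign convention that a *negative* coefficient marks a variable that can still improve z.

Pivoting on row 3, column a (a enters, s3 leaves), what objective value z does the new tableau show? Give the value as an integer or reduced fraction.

Minimum ratio for a: (2/3)/(7/3) = 2/7.
z changes by −(z-row coeff of a)·ratio = −(-23/3)·(2/7) = 46/21.
New z = 29/3 + (46/21) = 83/7.

83/7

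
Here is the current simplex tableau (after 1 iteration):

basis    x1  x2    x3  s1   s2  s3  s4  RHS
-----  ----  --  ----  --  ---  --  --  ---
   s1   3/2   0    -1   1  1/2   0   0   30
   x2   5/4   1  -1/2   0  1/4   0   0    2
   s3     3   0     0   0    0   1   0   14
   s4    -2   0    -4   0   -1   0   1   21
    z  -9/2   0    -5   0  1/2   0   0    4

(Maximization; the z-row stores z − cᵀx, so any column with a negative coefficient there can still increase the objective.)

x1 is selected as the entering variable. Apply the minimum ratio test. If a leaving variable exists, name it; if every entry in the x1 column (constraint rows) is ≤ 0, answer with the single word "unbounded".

Ratios: row 1 (s1): 30/(3/2) = 20; row 2 (x2): 2/(5/4) = 8/5; row 3 (s3): 14/3 = 14/3; row 4 (s4): entry -2 ≤ 0, skip.
Minimum ratio is in the x2 row, so x2 leaves.

x2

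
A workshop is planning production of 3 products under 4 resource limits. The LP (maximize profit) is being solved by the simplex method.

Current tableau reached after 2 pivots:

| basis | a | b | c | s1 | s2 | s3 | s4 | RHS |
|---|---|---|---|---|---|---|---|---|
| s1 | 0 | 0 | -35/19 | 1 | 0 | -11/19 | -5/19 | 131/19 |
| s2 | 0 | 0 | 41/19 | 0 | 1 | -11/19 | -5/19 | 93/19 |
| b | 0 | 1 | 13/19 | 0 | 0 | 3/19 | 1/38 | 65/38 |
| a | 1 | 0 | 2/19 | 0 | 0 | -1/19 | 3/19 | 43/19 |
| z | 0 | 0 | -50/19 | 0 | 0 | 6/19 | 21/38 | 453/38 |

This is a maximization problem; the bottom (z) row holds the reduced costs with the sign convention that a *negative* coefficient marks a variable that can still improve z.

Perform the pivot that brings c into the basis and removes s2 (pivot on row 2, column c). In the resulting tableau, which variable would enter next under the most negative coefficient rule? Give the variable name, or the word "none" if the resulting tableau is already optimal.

s3

Pivot element 41/19. New z-row = old z-row − (-50/19)·(row 2/(41/19)).
Updated z-row coefficients: a: 0, b: 0, c: 0, s1: 0, s2: 50/41, s3: -16/41, s4: 19/82.
The most negative is -16/41 in column s3, so s3 would enter next.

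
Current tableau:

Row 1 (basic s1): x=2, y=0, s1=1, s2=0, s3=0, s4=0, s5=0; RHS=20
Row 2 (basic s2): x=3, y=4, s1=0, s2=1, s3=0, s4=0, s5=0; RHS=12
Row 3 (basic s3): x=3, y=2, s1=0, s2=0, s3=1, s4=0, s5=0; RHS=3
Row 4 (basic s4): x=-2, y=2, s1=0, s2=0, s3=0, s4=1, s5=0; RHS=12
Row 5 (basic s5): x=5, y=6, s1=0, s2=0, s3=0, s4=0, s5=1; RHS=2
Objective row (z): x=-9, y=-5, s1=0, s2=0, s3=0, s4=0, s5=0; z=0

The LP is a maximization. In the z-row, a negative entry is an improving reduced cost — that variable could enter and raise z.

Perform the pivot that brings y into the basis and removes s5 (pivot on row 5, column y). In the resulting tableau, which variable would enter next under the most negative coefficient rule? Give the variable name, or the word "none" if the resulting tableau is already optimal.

x

Pivot element 6. New z-row = old z-row − (-5)·(row 5/6).
Updated z-row coefficients: x: -29/6, y: 0, s1: 0, s2: 0, s3: 0, s4: 0, s5: 5/6.
The most negative is -29/6 in column x, so x would enter next.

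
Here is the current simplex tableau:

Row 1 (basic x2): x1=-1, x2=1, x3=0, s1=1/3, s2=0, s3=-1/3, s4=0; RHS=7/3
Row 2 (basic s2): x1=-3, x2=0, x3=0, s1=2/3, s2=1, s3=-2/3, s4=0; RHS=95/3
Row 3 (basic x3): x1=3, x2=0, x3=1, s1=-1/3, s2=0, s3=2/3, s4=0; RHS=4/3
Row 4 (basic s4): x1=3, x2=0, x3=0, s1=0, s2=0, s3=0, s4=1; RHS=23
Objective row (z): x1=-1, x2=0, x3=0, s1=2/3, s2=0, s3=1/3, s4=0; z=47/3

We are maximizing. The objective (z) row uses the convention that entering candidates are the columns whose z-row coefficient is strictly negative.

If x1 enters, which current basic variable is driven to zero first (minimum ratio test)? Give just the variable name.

Ratios: row 1 (x2): entry -1 ≤ 0, skip; row 2 (s2): entry -3 ≤ 0, skip; row 3 (x3): (4/3)/3 = 4/9; row 4 (s4): 23/3 = 23/3.
Minimum ratio 4/9 is in the x3 row, so x3 leaves.

x3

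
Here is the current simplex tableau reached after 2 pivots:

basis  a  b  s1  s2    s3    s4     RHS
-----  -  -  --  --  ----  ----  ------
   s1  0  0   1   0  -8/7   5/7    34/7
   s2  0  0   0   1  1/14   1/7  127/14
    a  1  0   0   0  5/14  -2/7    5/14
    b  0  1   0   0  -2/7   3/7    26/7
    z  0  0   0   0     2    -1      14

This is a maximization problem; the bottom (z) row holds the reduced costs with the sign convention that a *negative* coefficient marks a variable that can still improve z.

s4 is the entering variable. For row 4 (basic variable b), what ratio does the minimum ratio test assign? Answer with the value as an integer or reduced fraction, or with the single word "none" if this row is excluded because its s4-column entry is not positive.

Ratio = RHS / (s4 entry) = (26/7) / (3/7) = 26/3.

26/3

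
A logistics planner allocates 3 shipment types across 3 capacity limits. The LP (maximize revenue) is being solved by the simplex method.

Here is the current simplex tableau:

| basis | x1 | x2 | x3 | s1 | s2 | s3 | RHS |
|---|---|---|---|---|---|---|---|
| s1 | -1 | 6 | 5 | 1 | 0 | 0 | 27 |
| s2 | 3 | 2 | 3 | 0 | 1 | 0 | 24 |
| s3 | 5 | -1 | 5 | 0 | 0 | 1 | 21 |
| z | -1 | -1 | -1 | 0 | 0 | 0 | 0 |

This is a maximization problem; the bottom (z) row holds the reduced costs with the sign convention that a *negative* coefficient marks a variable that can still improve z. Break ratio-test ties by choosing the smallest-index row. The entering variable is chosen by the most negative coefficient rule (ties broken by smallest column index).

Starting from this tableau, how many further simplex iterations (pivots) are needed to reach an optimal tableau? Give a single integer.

pivot: x1 in, s3 out → z = 21/5
pivot: x2 in, s2 out → z = 123/13
pivot: s3 in, s1 out → z = 39/4
No improving column remains; optimal.

3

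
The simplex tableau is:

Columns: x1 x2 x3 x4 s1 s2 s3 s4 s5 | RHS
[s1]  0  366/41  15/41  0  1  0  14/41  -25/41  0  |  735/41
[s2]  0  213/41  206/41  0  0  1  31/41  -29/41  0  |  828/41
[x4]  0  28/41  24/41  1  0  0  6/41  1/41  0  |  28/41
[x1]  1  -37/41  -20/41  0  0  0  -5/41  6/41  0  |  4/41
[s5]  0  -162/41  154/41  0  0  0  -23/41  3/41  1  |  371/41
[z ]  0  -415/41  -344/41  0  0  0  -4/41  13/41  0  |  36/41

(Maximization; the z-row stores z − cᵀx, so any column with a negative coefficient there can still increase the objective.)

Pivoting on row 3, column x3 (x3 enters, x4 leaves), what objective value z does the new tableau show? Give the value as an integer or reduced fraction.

32/3

Minimum ratio for x3: (28/41)/(24/41) = 7/6.
z changes by −(z-row coeff of x3)·ratio = −(-344/41)·(7/6) = 1204/123.
New z = 36/41 + (1204/123) = 32/3.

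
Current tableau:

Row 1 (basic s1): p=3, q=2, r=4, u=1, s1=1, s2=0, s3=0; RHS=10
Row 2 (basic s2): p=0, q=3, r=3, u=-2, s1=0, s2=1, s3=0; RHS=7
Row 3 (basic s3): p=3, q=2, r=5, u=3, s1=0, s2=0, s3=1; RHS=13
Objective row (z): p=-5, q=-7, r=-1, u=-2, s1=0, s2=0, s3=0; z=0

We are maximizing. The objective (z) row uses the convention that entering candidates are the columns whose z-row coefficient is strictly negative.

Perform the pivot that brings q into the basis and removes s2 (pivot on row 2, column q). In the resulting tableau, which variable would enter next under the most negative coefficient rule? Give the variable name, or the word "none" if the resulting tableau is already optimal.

u

Pivot element 3. New z-row = old z-row − (-7)·(row 2/3).
Updated z-row coefficients: p: -5, q: 0, r: 6, u: -20/3, s1: 0, s2: 7/3, s3: 0.
The most negative is -20/3 in column u, so u would enter next.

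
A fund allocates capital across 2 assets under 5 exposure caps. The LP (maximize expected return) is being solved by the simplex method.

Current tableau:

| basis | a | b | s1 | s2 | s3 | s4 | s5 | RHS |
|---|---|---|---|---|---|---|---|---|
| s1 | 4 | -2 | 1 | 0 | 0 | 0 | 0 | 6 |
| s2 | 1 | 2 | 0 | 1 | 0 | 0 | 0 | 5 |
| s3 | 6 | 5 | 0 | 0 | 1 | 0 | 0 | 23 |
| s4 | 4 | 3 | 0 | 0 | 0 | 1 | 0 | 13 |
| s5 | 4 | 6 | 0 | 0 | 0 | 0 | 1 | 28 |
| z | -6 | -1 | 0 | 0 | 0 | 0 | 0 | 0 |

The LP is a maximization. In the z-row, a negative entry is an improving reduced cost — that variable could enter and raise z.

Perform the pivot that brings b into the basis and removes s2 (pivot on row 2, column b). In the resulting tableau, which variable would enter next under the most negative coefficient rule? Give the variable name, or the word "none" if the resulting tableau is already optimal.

Pivot element 2. New z-row = old z-row − (-1)·(row 2/2).
Updated z-row coefficients: a: -11/2, b: 0, s1: 0, s2: 1/2, s3: 0, s4: 0, s5: 0.
The most negative is -11/2 in column a, so a would enter next.

a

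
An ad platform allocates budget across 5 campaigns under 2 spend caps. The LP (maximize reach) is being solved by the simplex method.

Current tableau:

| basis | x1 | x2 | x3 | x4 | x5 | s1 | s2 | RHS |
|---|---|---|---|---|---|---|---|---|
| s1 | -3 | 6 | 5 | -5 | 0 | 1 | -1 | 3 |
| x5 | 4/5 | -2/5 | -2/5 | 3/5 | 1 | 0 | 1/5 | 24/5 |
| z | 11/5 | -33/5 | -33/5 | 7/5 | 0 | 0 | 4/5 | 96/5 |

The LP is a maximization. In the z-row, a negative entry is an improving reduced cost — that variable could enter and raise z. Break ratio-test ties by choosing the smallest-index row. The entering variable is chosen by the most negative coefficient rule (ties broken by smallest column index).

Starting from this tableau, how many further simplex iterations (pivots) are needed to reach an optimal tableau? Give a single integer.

pivot: x2 in, s1 out → z = 45/2
pivot: x4 in, x5 out → z = 795/8
pivot: x3 in, x2 out → z = 771/5
No improving column remains; optimal.

3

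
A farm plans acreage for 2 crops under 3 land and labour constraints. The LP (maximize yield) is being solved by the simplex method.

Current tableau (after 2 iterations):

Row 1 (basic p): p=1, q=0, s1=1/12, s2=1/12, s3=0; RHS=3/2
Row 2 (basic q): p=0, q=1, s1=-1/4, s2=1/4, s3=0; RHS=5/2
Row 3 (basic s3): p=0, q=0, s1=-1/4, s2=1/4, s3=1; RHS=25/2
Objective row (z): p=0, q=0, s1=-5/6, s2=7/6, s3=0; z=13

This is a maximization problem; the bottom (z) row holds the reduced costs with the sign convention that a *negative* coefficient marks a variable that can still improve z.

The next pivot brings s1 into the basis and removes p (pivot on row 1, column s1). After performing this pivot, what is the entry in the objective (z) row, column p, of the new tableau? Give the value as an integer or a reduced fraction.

Pivot element is row 1, column s1: 1/12.
Normalize row 1: new (row 1, p) = 1/(1/12) = 12.
z-row ← z-row − (-5/6)·(new row 1): 0 − (-5/6)·12 = 10.

10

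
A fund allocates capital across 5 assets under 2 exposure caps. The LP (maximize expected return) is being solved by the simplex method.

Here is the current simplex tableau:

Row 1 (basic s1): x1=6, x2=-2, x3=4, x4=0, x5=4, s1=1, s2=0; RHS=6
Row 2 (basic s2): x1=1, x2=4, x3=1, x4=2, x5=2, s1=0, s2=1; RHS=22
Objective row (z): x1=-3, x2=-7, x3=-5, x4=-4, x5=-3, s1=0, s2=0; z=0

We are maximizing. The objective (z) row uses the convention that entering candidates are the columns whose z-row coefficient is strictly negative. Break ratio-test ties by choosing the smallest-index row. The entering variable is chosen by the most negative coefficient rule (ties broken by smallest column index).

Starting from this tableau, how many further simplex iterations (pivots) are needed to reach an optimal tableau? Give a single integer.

pivot: x2 in, s2 out → z = 77/2
pivot: x3 in, s1 out → z = 457/9
No improving column remains; optimal.

2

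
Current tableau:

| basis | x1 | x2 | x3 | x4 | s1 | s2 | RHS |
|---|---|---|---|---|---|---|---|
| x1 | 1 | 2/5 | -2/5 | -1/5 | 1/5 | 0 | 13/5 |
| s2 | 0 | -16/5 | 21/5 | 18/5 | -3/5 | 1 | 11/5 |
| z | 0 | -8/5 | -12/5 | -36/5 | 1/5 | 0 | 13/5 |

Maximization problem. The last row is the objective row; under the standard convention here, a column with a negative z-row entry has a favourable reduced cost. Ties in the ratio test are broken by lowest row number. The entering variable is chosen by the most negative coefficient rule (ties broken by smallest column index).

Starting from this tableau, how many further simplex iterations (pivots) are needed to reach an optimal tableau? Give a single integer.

2

pivot: x4 in, s2 out → z = 7
pivot: x2 in, x1 out → z = 105
No improving column remains; optimal.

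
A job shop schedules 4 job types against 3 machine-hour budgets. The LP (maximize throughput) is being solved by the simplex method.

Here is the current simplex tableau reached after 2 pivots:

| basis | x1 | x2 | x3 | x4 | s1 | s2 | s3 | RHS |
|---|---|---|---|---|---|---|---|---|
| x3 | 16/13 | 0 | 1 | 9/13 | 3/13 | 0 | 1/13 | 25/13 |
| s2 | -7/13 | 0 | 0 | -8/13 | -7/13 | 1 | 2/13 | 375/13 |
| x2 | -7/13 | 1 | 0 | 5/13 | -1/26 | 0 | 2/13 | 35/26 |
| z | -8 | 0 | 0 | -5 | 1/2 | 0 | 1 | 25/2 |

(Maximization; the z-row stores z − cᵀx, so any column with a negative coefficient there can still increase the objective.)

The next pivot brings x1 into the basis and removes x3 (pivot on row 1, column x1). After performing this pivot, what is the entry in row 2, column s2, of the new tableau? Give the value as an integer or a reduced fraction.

Pivot element is row 1, column x1: 16/13.
Normalize row 1: new (row 1, s2) = 0/(16/13) = 0.
row 2 ← row 2 − (-7/13)·(new row 1): 1 − (-7/13)·0 = 1.

1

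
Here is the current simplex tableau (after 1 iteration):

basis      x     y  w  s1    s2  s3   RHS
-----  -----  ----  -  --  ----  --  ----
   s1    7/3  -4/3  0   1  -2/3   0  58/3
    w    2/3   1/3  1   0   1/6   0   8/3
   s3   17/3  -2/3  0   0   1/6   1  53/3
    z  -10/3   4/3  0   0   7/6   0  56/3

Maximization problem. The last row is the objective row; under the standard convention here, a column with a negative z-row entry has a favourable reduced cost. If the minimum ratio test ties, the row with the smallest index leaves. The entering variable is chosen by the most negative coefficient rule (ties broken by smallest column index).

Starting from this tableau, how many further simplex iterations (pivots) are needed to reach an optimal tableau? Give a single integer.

pivot: x in, s3 out → z = 494/17
No improving column remains; optimal.

1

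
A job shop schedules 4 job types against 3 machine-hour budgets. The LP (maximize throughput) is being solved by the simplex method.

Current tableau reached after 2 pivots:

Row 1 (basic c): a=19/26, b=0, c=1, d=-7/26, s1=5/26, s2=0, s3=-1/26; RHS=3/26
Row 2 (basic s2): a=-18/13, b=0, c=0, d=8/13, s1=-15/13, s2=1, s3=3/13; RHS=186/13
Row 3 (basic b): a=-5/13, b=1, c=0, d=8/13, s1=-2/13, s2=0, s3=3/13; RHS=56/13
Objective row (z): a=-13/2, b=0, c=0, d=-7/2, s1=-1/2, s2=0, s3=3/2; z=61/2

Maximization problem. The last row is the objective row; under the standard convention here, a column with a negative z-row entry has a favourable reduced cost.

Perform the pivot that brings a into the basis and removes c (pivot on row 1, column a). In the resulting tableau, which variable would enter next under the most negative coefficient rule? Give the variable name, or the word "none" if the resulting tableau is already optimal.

Pivot element 19/26. New z-row = old z-row − (-13/2)·(row 1/(19/26)).
Updated z-row coefficients: a: 0, b: 0, c: 169/19, d: -112/19, s1: 23/19, s2: 0, s3: 22/19.
The most negative is -112/19 in column d, so d would enter next.

d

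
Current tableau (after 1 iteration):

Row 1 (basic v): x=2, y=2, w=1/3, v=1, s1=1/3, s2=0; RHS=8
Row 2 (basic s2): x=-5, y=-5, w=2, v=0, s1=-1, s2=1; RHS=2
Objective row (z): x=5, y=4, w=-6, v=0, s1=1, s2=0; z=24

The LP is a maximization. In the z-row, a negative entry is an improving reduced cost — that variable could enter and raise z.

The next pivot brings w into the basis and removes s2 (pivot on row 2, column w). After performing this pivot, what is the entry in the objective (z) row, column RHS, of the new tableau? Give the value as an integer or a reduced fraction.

30

Pivot element is row 2, column w: 2.
Normalize row 2: new (row 2, RHS) = 2/2 = 1.
z-row ← z-row − (-6)·(new row 2): 24 − (-6)·1 = 30.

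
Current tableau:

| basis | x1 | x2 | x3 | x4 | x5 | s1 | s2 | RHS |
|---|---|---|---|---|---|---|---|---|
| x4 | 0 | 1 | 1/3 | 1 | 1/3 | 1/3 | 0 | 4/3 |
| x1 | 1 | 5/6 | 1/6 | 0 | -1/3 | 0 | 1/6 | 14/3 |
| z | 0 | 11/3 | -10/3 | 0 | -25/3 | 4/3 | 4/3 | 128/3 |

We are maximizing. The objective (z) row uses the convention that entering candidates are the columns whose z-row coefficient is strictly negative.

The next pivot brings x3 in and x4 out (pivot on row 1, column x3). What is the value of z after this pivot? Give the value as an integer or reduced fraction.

56

Minimum ratio for x3: (4/3)/(1/3) = 4.
z changes by −(z-row coeff of x3)·ratio = −(-10/3)·4 = 40/3.
New z = 128/3 + (40/3) = 56.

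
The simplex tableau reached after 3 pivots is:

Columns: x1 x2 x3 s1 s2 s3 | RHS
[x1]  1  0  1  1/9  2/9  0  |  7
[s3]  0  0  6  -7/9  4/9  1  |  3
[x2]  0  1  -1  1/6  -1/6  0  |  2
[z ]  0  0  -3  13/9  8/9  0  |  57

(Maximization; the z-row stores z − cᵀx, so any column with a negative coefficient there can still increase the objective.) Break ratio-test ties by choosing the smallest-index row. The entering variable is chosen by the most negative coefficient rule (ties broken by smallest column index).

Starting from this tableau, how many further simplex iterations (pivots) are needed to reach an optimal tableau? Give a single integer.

1

pivot: x3 in, s3 out → z = 117/2
No improving column remains; optimal.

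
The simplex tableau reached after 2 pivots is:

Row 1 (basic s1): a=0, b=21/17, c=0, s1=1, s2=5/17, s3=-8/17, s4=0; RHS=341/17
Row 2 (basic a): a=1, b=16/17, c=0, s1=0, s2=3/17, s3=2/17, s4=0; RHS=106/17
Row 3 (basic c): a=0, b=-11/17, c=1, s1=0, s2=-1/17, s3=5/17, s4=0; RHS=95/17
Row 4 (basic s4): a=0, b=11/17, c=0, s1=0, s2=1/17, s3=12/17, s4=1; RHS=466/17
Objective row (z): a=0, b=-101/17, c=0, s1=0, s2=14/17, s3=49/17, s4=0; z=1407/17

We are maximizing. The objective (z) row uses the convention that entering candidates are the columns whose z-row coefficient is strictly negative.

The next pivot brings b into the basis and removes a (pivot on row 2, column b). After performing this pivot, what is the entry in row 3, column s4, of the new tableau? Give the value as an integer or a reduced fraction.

0

Pivot element is row 2, column b: 16/17.
Normalize row 2: new (row 2, s4) = 0/(16/17) = 0.
row 3 ← row 3 − (-11/17)·(new row 2): 0 − (-11/17)·0 = 0.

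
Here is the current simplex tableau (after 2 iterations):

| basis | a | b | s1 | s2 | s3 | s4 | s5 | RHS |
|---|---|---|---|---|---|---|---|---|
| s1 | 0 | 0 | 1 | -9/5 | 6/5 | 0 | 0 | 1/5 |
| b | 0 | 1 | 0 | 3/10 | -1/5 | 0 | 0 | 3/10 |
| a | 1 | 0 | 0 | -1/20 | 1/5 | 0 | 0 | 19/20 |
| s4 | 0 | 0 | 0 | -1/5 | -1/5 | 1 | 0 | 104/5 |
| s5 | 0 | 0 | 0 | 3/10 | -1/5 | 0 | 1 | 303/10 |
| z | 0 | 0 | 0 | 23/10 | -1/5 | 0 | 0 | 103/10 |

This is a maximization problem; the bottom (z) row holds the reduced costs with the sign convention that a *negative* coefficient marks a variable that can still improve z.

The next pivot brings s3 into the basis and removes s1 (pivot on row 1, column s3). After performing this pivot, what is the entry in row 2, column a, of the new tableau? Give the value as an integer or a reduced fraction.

0

Pivot element is row 1, column s3: 6/5.
Normalize row 1: new (row 1, a) = 0/(6/5) = 0.
row 2 ← row 2 − (-1/5)·(new row 1): 0 − (-1/5)·0 = 0.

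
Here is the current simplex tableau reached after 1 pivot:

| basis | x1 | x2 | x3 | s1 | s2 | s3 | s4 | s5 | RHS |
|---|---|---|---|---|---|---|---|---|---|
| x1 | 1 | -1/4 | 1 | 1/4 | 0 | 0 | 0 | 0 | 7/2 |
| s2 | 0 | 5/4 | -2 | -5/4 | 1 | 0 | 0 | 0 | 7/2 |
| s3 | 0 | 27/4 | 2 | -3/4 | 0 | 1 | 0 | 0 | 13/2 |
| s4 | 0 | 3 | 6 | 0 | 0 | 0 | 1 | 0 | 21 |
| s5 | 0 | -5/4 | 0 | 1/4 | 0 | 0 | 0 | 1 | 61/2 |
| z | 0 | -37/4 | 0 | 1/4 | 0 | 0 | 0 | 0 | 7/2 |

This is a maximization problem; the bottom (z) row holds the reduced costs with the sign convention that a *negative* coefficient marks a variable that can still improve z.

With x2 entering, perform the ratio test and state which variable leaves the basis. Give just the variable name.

Ratios: row 1 (x1): entry -1/4 ≤ 0, skip; row 2 (s2): (7/2)/(5/4) = 14/5; row 3 (s3): (13/2)/(27/4) = 26/27; row 4 (s4): 21/3 = 7; row 5 (s5): entry -5/4 ≤ 0, skip.
Minimum ratio 26/27 is in the s3 row, so s3 leaves.

s3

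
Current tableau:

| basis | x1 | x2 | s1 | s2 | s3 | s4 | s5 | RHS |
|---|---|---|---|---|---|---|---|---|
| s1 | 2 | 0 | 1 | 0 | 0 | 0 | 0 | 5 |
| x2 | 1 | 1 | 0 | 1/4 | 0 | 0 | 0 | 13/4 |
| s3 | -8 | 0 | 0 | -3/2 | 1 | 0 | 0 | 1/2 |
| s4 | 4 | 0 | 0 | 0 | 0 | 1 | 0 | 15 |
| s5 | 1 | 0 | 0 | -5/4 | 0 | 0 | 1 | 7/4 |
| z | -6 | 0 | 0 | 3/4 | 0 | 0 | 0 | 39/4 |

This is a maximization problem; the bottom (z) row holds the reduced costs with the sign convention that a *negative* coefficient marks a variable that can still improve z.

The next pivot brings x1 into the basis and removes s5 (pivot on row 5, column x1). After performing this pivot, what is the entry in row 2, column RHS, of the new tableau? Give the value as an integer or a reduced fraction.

3/2

Pivot element is row 5, column x1: 1.
Normalize row 5: new (row 5, RHS) = (7/4)/1 = 7/4.
row 2 ← row 2 − 1·(new row 5): 13/4 − 1·(7/4) = 3/2.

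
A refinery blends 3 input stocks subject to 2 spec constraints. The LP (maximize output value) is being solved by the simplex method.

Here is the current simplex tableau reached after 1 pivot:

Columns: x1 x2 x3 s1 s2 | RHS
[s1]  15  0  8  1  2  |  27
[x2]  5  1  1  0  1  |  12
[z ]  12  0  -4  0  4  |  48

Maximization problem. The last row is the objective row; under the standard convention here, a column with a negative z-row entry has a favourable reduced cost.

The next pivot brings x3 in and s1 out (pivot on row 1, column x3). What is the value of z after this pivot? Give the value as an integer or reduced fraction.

123/2

Minimum ratio for x3: 27/8 = 27/8.
z changes by −(z-row coeff of x3)·ratio = −(-4)·(27/8) = 27/2.
New z = 48 + (27/2) = 123/2.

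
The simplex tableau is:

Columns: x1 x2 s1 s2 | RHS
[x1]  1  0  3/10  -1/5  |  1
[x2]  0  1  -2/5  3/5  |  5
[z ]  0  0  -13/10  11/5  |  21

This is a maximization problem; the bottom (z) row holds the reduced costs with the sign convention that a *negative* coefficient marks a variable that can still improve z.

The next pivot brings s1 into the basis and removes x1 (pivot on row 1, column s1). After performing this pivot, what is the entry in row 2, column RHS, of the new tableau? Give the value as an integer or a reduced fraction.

Pivot element is row 1, column s1: 3/10.
Normalize row 1: new (row 1, RHS) = 1/(3/10) = 10/3.
row 2 ← row 2 − (-2/5)·(new row 1): 5 − (-2/5)·(10/3) = 19/3.

19/3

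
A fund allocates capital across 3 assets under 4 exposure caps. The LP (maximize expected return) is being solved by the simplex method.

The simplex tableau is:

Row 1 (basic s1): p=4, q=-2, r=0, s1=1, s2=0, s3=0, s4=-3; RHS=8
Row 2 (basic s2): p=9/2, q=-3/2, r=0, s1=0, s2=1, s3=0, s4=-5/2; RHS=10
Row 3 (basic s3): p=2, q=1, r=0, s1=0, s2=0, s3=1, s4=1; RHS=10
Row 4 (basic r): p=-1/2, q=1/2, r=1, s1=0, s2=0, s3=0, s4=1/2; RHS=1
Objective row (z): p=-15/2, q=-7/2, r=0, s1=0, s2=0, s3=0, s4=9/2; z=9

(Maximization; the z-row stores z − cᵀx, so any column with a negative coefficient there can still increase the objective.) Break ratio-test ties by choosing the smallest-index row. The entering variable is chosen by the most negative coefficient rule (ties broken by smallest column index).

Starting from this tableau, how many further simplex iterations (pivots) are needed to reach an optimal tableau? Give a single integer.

pivot: p in, s1 out → z = 24
pivot: q in, s2 out → z = 101/3
pivot: s1 in, s3 out → z = 137/3
No improving column remains; optimal.

3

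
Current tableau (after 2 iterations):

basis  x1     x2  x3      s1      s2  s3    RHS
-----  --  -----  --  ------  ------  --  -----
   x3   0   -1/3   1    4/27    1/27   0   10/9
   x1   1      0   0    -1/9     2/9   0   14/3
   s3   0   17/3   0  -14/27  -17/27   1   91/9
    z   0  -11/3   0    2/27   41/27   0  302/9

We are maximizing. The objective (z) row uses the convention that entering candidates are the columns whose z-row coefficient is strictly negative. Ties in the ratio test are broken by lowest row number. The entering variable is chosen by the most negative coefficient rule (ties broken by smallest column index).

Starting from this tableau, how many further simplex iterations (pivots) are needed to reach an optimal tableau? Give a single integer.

pivot: x2 in, s3 out → z = 2045/51
pivot: s1 in, x3 out → z = 395/9
No improving column remains; optimal.

2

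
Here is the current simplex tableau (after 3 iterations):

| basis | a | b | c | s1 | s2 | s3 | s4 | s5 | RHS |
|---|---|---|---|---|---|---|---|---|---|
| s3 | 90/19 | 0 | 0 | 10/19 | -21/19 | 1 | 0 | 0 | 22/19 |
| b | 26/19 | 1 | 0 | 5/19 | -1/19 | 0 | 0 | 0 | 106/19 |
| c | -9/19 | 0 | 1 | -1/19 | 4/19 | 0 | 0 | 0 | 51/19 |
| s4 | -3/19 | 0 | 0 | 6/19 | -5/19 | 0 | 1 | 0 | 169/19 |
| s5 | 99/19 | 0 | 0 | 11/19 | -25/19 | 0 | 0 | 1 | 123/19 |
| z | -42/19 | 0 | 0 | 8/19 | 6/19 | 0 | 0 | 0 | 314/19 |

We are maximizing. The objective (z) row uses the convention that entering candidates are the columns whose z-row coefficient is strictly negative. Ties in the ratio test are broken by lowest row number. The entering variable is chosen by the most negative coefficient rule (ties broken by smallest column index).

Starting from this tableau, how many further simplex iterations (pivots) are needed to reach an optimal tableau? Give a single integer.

2

pivot: a in, s3 out → z = 256/15
pivot: s2 in, b out → z = 21
No improving column remains; optimal.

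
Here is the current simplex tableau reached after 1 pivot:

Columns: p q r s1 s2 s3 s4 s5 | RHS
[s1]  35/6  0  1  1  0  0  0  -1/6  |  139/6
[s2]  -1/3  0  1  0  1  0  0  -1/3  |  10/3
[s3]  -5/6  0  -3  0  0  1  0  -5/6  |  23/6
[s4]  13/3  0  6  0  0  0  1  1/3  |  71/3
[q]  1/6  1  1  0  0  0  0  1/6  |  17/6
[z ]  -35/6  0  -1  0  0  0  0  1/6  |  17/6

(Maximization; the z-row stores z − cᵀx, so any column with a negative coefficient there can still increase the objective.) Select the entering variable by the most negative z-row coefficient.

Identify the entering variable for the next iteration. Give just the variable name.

p

Objective-row coefficients: p: -35/6, q: 0, r: -1, s1: 0, s2: 0, s3: 0, s4: 0, s5: 1/6.
The most negative is -35/6 in column p, so p enters.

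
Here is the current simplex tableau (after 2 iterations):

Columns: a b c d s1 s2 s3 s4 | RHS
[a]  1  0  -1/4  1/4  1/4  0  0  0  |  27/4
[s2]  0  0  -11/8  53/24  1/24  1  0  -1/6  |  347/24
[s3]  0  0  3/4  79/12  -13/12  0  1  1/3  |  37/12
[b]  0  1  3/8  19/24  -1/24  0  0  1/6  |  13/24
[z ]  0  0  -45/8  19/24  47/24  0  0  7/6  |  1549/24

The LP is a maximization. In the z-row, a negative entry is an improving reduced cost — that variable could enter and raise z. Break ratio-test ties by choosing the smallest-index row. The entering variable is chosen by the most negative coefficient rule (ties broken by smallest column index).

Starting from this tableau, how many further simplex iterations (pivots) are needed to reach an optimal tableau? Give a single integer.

pivot: c in, b out → z = 218/3
No improving column remains; optimal.

1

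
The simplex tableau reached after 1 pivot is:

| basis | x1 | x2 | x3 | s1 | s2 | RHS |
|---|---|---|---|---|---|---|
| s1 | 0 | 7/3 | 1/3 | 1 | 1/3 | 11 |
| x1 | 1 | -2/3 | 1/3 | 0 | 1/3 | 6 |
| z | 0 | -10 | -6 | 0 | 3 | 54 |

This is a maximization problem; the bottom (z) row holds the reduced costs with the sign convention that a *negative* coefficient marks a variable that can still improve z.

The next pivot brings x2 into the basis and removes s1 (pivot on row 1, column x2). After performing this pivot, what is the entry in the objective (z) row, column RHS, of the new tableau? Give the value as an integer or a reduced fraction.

708/7

Pivot element is row 1, column x2: 7/3.
Normalize row 1: new (row 1, RHS) = 11/(7/3) = 33/7.
z-row ← z-row − (-10)·(new row 1): 54 − (-10)·(33/7) = 708/7.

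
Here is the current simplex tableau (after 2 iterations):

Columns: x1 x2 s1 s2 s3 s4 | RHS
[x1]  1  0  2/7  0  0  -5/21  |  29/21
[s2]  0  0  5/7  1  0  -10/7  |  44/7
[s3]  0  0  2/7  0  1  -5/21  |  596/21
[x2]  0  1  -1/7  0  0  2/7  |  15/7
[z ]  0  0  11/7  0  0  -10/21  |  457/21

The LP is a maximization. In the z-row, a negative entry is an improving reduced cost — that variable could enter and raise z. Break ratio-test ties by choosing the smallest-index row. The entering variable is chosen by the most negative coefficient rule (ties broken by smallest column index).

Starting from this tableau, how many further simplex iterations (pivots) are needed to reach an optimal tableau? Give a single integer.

pivot: s4 in, x2 out → z = 76/3
No improving column remains; optimal.

1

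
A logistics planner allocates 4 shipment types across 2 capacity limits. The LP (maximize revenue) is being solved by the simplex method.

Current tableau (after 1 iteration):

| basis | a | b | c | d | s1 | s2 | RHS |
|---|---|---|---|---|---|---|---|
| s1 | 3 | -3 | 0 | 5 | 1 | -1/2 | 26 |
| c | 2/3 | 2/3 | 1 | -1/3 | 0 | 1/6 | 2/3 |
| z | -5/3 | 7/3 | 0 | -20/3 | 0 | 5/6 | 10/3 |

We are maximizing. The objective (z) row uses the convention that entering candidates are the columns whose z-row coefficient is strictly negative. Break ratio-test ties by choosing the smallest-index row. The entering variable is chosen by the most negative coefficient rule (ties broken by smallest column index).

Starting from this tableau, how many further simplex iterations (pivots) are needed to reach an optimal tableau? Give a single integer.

pivot: d in, s1 out → z = 38
pivot: b in, c out → z = 326/7
No improving column remains; optimal.

2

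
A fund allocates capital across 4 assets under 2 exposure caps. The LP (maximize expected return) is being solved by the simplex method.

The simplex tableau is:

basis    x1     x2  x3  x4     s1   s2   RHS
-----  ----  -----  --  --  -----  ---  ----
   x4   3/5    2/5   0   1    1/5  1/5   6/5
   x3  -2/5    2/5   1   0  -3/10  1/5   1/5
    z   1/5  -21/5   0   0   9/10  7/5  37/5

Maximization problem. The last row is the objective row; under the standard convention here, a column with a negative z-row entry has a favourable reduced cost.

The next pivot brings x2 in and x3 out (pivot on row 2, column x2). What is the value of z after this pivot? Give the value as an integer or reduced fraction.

Minimum ratio for x2: (1/5)/(2/5) = 1/2.
z changes by −(z-row coeff of x2)·ratio = −(-21/5)·(1/2) = 21/10.
New z = 37/5 + (21/10) = 19/2.

19/2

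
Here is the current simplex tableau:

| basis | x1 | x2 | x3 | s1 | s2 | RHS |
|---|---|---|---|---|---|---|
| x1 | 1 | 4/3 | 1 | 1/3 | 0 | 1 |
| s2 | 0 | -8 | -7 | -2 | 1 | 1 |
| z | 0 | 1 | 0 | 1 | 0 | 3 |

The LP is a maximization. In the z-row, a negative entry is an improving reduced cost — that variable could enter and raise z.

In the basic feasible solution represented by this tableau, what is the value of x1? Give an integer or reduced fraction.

x1 is basic (row 1); its value is the RHS of that row: 1.

1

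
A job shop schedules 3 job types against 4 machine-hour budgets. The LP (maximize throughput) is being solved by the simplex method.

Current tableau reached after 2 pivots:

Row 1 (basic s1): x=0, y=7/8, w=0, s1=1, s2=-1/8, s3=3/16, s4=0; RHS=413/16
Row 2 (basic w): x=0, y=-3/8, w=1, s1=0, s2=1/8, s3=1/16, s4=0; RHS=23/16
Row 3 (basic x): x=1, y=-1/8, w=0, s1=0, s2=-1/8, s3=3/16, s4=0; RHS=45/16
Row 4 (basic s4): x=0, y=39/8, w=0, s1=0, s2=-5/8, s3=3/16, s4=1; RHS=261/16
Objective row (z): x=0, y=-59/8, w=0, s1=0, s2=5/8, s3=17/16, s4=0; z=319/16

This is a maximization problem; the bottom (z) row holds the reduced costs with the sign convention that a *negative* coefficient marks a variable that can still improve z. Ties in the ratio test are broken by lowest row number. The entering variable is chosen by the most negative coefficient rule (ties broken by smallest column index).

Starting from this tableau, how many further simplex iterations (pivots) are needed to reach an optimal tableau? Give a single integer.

2

pivot: y in, s4 out → z = 580/13
pivot: s2 in, w out → z = 335/6
No improving column remains; optimal.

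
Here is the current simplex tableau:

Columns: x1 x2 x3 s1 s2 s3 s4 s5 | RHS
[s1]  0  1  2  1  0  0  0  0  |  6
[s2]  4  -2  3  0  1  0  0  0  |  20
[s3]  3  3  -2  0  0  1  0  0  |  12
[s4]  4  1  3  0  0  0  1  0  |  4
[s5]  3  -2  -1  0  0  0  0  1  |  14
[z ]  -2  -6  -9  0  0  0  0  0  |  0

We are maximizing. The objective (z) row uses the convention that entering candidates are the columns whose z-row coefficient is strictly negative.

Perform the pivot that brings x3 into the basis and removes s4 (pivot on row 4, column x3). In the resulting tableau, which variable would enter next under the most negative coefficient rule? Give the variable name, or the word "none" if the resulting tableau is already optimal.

Pivot element 3. New z-row = old z-row − (-9)·(row 4/3).
Updated z-row coefficients: x1: 10, x2: -3, x3: 0, s1: 0, s2: 0, s3: 0, s4: 3, s5: 0.
The most negative is -3 in column x2, so x2 would enter next.

x2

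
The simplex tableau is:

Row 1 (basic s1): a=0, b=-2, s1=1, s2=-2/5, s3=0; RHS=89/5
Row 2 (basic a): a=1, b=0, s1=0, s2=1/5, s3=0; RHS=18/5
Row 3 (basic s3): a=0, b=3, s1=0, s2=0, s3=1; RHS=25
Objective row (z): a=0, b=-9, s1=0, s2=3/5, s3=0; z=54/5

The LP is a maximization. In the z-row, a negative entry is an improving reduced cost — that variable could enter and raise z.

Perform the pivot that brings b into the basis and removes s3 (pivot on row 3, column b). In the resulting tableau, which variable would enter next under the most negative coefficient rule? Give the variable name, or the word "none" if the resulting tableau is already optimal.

Pivot element 3. New z-row = old z-row − (-9)·(row 3/3).
Updated z-row coefficients: a: 0, b: 0, s1: 0, s2: 3/5, s3: 3.
No coefficient is strictly negative; the tableau after this pivot is optimal.

none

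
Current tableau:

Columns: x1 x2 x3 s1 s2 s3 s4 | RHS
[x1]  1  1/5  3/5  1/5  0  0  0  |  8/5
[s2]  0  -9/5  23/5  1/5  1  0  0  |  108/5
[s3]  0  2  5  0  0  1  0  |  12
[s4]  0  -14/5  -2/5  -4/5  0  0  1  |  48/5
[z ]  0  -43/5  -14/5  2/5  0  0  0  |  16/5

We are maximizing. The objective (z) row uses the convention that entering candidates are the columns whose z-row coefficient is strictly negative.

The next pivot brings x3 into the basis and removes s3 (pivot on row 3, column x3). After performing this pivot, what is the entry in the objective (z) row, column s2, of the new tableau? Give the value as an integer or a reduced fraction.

Pivot element is row 3, column x3: 5.
Normalize row 3: new (row 3, s2) = 0/5 = 0.
z-row ← z-row − (-14/5)·(new row 3): 0 − (-14/5)·0 = 0.

0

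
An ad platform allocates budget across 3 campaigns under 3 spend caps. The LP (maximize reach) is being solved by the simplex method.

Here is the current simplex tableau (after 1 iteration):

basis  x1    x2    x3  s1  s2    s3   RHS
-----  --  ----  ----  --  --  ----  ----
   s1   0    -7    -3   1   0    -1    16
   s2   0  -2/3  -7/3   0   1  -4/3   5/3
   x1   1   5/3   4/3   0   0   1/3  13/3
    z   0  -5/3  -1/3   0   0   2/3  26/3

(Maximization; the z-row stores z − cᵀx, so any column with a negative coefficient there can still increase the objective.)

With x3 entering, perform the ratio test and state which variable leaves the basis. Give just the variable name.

Ratios: row 1 (s1): entry -3 ≤ 0, skip; row 2 (s2): entry -7/3 ≤ 0, skip; row 3 (x1): (13/3)/(4/3) = 13/4.
Minimum ratio 13/4 is in the x1 row, so x1 leaves.

x1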